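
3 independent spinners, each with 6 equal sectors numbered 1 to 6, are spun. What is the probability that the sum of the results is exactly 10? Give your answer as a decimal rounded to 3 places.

There are 6^3 = 216 equally likely outcomes.
The number of ordered 3-tuples from {1,…,6} summing to 10 is 27.
P(sum = 10) = 27/216 = 1/8 ≈ 0.125.

0.125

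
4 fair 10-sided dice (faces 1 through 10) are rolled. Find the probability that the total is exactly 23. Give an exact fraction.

33/500

There are 10^4 = 10000 equally likely outcomes.
The number of ordered 4-tuples from {1,…,10} summing to 23 is 660.
P(sum = 23) = 660/10000 = 33/500.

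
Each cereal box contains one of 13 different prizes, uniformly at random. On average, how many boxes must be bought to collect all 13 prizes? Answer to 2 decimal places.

41.34

After i distinct types are collected, each trial gives a new one with probability (13−i)/13, so the expected wait for the next new type is 13/(13−i).
E = 13/13 + 13/12 + 13/11 + 13/10 + 13/9 + 13/8 + 13/7 + 13/6 + 13/5 + 13/4 + 13/3 + 13/2 + 13/1 = 1145993/27720 ≈ 41.34.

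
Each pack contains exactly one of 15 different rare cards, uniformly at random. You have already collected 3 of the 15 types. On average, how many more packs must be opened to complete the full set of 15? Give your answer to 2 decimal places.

Starting from 3 distinct types, each trial gives a new one with probability (15−i)/15 when i types are held, so the wait for the next new type is 15/(15−i).
E = 15/12 + 15/11 + 15/10 + 15/9 + 15/8 + 15/7 + 15/6 + 15/5 + 15/4 + 15/3 + 15/2 + 15/1 = 86021/1848 ≈ 46.55.

46.55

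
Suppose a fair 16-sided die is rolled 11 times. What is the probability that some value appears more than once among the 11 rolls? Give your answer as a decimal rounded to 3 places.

0.990

P(all 11 different) = 16/16 · 15/16 · ··· · 6/16 ≈ 0.010.
P(at least two equal) = 1 − 0.010 = 0.990.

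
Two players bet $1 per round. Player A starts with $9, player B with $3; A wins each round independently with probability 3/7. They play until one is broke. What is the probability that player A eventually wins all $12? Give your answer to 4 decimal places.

0.4030

Let r = q/p = (4/7)/(3/7) = 4/3. The recurrence P(i) = p·P(i+1) + q·P(i−1) with P(0)=0, P(12)=1 gives P(i) = (1 − r^i)/(1 − r^12).
P(9) = (1 − (4/3)^9) / (1 − (4/3)^12) = 176931/439075 ≈ 0.4030.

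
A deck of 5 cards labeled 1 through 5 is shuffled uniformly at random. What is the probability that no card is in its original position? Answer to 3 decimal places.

This is the derangement probability: permutations of 5 with no fixed point.
D(5) = 5! · (1 − 1/1! + 1/2! − ··· + (−1)^5/5!) = 44.
P = 44/120 = 11/30 ≈ 0.367.

0.367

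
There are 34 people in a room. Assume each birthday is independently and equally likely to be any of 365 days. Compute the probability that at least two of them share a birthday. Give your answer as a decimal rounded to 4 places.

0.7953

It's easier to compute the probability that all 34 are distinct.
P(all distinct) = 365/365 · 364/365 · ··· · 332/365 ≈ 0.2047.
So the probability of at least one match is 1 − 0.2047 = 0.7953.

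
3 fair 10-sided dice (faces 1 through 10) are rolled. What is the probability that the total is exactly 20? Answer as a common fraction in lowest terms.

63/1000

There are 10^3 = 1000 equally likely outcomes.
The number of ordered 3-tuples from {1,…,10} summing to 20 is 63.
P(sum = 20) = 63/1000.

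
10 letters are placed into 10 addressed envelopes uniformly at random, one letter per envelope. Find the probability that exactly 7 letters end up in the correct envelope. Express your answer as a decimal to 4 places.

Choose which 7 of the 10 are fixed: C(10,7) = 120 ways.
The remaining 3 must have no fixed point: D(3) = 2.
P = 120·2/3628800 = 1/15120 ≈ 0.0001.

0.0001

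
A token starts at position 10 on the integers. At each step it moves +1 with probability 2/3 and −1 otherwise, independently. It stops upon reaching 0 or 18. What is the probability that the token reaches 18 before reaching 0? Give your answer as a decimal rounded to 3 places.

Let r = q/p = (1/3)/(2/3) = 1/2. The recurrence P(i) = p·P(i+1) + q·P(i−1) with P(0)=0, P(18)=1 gives P(i) = (1 − r^i)/(1 − r^18).
P(10) = (1 − (1/2)^10) / (1 − (1/2)^18) = 87296/87381 ≈ 0.999.

0.999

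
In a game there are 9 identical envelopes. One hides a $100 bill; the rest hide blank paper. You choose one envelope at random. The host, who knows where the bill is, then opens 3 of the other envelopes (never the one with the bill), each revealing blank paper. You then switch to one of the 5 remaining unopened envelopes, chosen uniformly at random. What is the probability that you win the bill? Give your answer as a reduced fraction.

8/45

Your original envelope holds the bill with probability 1/9, so the other 8 collectively hold it with probability 8/9.
The host can always find 3 empty envelopes to open, so the reveals don't change that 8/9; it is now spread over the 5 remaining unopened envelopes.
P(win by switching) = (8/9) · (1/5) = 8/45.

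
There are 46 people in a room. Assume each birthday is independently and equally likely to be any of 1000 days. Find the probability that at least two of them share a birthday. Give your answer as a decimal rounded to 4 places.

0.6504

It's easier to compute the probability that all 46 are distinct.
P(all distinct) = 1000/1000 · 999/1000 · ··· · 955/1000 ≈ 0.3496.
So the probability of at least one match is 1 − 0.3496 = 0.6504.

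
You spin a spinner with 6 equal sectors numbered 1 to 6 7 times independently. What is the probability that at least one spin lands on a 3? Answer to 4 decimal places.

0.7209

P(no spin lands on a 3) = (5/6)^7 ≈ 0.2791.
P(at least one) = 1 − 0.2791 = 0.7209.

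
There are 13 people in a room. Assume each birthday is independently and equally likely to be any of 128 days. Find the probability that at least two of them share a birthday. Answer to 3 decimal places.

It's easier to compute the probability that all 13 are distinct.
P(all distinct) = 128/128 · 127/128 · ··· · 116/128 ≈ 0.532.
So the probability of at least one match is 1 − 0.532 = 0.468.

0.468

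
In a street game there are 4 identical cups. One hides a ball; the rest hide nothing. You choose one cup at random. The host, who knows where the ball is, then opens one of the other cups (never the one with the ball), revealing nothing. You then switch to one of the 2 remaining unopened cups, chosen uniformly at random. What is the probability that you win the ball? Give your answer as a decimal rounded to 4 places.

0.3750

Your original cup holds the ball with probability 1/4, so the other 3 collectively hold it with probability 3/4.
The host can always find an empty cup to open, so this doesn't change that 3/4; it is now spread over the 2 remaining unopened cups.
P(win by switching) = (3/4) · (1/2) = 3/8 ≈ 0.3750.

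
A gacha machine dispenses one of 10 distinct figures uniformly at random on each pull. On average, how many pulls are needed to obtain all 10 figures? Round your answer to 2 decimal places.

29.29

After i distinct types are collected, each trial gives a new one with probability (10−i)/10, so the expected wait for the next new type is 10/(10−i).
E = 10/10 + 10/9 + 10/8 + 10/7 + 10/6 + 10/5 + 10/4 + 10/3 + 10/2 + 10/1 = 7381/252 ≈ 29.29.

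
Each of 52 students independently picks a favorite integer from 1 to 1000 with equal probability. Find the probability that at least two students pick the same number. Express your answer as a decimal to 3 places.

0.741

It's easier to compute the probability that all 52 are distinct.
P(all distinct) = 1000/1000 · 999/1000 · ··· · 949/1000 ≈ 0.259.
So the probability of at least one match is 1 − 0.259 = 0.741.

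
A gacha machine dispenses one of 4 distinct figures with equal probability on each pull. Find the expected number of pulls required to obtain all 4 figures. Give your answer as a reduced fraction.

25/3

After i distinct types are collected, each trial gives a new one with probability (4−i)/4, so the expected wait for the next new type is 4/(4−i).
E = 4/4 + 4/3 + 4/2 + 4/1 = 25/3.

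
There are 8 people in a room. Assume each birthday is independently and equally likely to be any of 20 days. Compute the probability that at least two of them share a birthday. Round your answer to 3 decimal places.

It's easier to compute the probability that all 8 are distinct.
P(all distinct) = 20/20 · 19/20 · ··· · 13/20 ≈ 0.198.
So the probability of at least one match is 1 − 0.198 = 0.802.

0.802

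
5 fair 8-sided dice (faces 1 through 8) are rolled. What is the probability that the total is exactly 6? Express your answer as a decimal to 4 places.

0.0002

There are 8^5 = 32768 equally likely outcomes.
The number of ordered 5-tuples from {1,…,8} summing to 6 is 5.
P(sum = 6) = 5/32768 ≈ 0.0002.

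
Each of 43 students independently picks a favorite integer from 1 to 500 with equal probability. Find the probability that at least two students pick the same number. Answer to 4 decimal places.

It's easier to compute the probability that all 43 are distinct.
P(all distinct) = 500/500 · 499/500 · ··· · 458/500 ≈ 0.1558.
So the probability of at least one match is 1 − 0.1558 = 0.8442.

0.8442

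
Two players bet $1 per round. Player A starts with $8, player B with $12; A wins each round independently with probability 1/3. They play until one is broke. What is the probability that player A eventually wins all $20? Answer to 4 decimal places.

0.0002

Let r = q/p = (2/3)/(1/3) = 2. The recurrence P(i) = p·P(i+1) + q·P(i−1) with P(0)=0, P(20)=1 gives P(i) = (1 − r^i)/(1 − r^20).
P(8) = (1 − (2)^8) / (1 − (2)^20) = 17/69905 ≈ 0.0002.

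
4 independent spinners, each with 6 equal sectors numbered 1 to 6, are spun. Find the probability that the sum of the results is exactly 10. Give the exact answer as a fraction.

5/81

There are 6^4 = 1296 equally likely outcomes.
The number of ordered 4-tuples from {1,…,6} summing to 10 is 80.
P(sum = 10) = 80/1296 = 5/81.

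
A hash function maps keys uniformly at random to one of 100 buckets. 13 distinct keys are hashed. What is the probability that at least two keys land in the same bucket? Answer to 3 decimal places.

It's easier to compute the probability that all 13 are distinct.
P(all distinct) = 100/100 · 99/100 · ··· · 88/100 ≈ 0.443.
So the probability of at least one match is 1 − 0.443 = 0.557.

0.557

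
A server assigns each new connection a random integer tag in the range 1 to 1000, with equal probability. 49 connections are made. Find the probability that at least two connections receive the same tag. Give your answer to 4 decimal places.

0.6974

It's easier to compute the probability that all 49 are distinct.
P(all distinct) = 1000/1000 · 999/1000 · ··· · 952/1000 ≈ 0.3026.
So the probability of at least one match is 1 − 0.3026 = 0.6974.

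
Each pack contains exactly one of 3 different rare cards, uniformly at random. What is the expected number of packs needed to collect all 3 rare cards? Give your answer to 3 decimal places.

After i distinct types are collected, each trial gives a new one with probability (3−i)/3, so the expected wait for the next new type is 3/(3−i).
E = 3/3 + 3/2 + 3/1 = 11/2 ≈ 5.500.

5.500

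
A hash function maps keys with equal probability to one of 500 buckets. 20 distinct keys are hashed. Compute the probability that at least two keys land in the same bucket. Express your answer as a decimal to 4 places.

0.3196

It's easier to compute the probability that all 20 are distinct.
P(all distinct) = 500/500 · 499/500 · ··· · 481/500 ≈ 0.6804.
So the probability of at least one match is 1 − 0.6804 = 0.3196.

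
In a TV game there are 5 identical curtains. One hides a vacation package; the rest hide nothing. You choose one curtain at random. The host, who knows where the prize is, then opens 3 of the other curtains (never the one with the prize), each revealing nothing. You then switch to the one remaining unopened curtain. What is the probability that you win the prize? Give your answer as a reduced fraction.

Your original curtain holds the prize with probability 1/5, so the other 4 collectively hold it with probability 4/5.
The host can always find 3 empty curtains to open, so the reveals don't change that 4/5; it is now spread over the 1 remaining unopened curtain.
P(win by switching) = (4/5) · (1/1) = 4/5.

4/5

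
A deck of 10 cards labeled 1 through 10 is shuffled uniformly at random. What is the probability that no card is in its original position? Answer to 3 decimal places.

0.368

This is the derangement probability: permutations of 10 with no fixed point.
D(10) = 10! · (1 − 1/1! + 1/2! − ··· + (−1)^10/10!) = 1334961.
P = 1334961/3628800 = 16481/44800 ≈ 0.368.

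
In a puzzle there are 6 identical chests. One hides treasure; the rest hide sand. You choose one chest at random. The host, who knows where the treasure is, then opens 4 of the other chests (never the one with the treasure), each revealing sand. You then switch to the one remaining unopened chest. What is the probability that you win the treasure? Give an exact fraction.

5/6

Your original chest holds the treasure with probability 1/6, so the other 5 collectively hold it with probability 5/6.
The host can always find 4 empty chests to open, so the reveals don't change that 5/6; it is now spread over the 1 remaining unopened chest.
P(win by switching) = (5/6) · (1/1) = 5/6.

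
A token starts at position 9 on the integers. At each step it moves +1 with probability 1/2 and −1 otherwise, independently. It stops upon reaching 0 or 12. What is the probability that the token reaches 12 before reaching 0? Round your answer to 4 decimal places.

0.7500

With a fair step, P(i) = ½P(i−1) + ½P(i+1) with P(0)=0, P(12)=1 has the linear solution P(i) = i/12.
P(9) = 9/12 = 3/4 ≈ 0.7500.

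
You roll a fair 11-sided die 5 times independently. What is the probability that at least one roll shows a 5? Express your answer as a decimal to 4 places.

0.3791

P(no roll shows a 5) = (10/11)^5 ≈ 0.6209.
P(at least one) = 1 − 0.6209 = 0.3791.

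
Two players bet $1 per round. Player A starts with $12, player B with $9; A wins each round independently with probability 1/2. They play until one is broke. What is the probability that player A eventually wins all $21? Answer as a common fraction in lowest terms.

With a fair step, P(i) = ½P(i−1) + ½P(i+1) with P(0)=0, P(21)=1 has the linear solution P(i) = i/21.
P(12) = 12/21 = 4/7.

4/7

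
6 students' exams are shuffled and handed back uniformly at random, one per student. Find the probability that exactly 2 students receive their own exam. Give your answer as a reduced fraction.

3/16

Choose which 2 of the 6 are fixed: C(6,2) = 15 ways.
The remaining 4 must have no fixed point: D(4) = 9.
P = 15·9/720 = 3/16.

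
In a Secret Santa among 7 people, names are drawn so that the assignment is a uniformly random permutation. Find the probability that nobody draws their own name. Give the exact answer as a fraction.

103/280

This is the derangement probability: permutations of 7 with no fixed point.
D(7) = 7! · (1 − 1/1! + 1/2! − ··· + (−1)^7/7!) = 1854.
P = 1854/5040 = 103/280.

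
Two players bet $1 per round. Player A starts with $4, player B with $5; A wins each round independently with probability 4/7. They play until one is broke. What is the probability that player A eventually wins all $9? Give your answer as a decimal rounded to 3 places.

Let r = q/p = (3/7)/(4/7) = 3/4. The recurrence P(i) = p·P(i+1) + q·P(i−1) with P(0)=0, P(9)=1 gives P(i) = (1 − r^i)/(1 − r^9).
P(4) = (1 − (3/4)^4) / (1 − (3/4)^9) = 179200/242461 ≈ 0.739.

0.739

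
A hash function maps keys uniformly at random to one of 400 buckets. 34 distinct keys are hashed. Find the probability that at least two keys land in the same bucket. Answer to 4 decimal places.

0.7639

It's easier to compute the probability that all 34 are distinct.
P(all distinct) = 400/400 · 399/400 · ··· · 367/400 ≈ 0.2361.
So the probability of at least one match is 1 − 0.2361 = 0.7639.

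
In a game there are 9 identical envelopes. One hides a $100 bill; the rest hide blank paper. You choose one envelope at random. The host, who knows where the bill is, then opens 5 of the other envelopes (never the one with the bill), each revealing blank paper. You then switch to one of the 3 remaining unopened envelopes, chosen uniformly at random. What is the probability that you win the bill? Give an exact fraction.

Your original envelope holds the bill with probability 1/9, so the other 8 collectively hold it with probability 8/9.
The host can always find 5 empty envelopes to open, so the reveals don't change that 8/9; it is now spread over the 3 remaining unopened envelopes.
P(win by switching) = (8/9) · (1/3) = 8/27.

8/27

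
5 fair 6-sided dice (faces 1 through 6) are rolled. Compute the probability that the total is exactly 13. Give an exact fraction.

There are 6^5 = 7776 equally likely outcomes.
The number of ordered 5-tuples from {1,…,6} summing to 13 is 420.
P(sum = 13) = 420/7776 = 35/648.

35/648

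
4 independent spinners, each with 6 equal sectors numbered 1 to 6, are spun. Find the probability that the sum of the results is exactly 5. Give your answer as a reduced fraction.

1/324

There are 6^4 = 1296 equally likely outcomes.
The number of ordered 4-tuples from {1,…,6} summing to 5 is 4.
P(sum = 5) = 4/1296 = 1/324.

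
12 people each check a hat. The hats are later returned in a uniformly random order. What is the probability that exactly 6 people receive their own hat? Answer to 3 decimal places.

Choose which 6 of the 12 are fixed: C(12,6) = 924 ways.
The remaining 6 must have no fixed point: D(6) = 265.
P = 924·265/479001600 = 53/103680 ≈ 0.001.

0.001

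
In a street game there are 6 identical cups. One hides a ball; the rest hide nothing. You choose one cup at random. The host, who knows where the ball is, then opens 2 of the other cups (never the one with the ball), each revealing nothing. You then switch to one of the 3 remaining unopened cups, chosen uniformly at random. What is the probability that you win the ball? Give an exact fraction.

5/18

Your original cup holds the ball with probability 1/6, so the other 5 collectively hold it with probability 5/6.
The host can always find 2 empty cups to open, so the reveals don't change that 5/6; it is now spread over the 3 remaining unopened cups.
P(win by switching) = (5/6) · (1/3) = 5/18.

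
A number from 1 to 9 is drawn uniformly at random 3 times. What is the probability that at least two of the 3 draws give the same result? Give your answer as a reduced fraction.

25/81

P(all 3 different) = 9/9 · 8/9 · ··· · 7/9 = 56/81.
P(at least two equal) = 1 − 56/81 = 25/81.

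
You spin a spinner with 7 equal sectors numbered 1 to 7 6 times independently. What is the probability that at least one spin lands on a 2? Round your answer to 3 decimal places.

P(no spin lands on a 2) = (6/7)^6 ≈ 0.397.
P(at least one) = 1 − 0.397 = 0.603.

0.603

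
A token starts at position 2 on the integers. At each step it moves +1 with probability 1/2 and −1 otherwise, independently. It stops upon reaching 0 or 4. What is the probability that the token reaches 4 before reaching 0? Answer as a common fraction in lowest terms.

With a fair step, P(i) = ½P(i−1) + ½P(i+1) with P(0)=0, P(4)=1 has the linear solution P(i) = i/4.
P(2) = 2/4 = 1/2.

1/2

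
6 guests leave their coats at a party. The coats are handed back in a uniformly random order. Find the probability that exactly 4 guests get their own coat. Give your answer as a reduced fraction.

Choose which 4 of the 6 are fixed: C(6,4) = 15 ways.
The remaining 2 must have no fixed point: D(2) = 1.
P = 15·1/720 = 1/48.

1/48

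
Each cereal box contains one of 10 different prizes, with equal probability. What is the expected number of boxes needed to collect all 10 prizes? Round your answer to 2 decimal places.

After i distinct types are collected, each trial gives a new one with probability (10−i)/10, so the expected wait for the next new type is 10/(10−i).
E = 10/10 + 10/9 + 10/8 + 10/7 + 10/6 + 10/5 + 10/4 + 10/3 + 10/2 + 10/1 = 7381/252 ≈ 29.29.

29.29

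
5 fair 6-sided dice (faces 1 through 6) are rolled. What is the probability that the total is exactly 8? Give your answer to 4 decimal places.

There are 6^5 = 7776 equally likely outcomes.
The number of ordered 5-tuples from {1,…,6} summing to 8 is 35.
P(sum = 8) = 35/7776 ≈ 0.0045.

0.0045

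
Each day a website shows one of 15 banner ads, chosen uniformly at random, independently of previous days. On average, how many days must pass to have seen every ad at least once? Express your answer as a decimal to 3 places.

After i distinct types are collected, each trial gives a new one with probability (15−i)/15, so the expected wait for the next new type is 15/(15−i).
E = 15/15 + 15/14 + 15/13 + 15/12 + 15/11 + 15/10 + 15/9 + 15/8 + 15/7 + 15/6 + 15/5 + 15/4 + 15/3 + 15/2 + 15/1 = 1195757/24024 ≈ 49.773.

49.773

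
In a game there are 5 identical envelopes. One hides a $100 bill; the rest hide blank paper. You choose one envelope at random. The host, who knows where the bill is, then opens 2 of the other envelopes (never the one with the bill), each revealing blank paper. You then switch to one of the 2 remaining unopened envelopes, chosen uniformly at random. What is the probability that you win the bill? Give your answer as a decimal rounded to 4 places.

Your original envelope holds the bill with probability 1/5, so the other 4 collectively hold it with probability 4/5.
The host can always find 2 empty envelopes to open, so the reveals don't change that 4/5; it is now spread over the 2 remaining unopened envelopes.
P(win by switching) = (4/5) · (1/2) = 2/5 ≈ 0.4000.

0.4000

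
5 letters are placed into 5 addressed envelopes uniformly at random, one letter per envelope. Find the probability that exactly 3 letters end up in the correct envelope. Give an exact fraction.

1/12

Choose which 3 of the 5 are fixed: C(5,3) = 10 ways.
The remaining 2 must have no fixed point: D(2) = 1.
P = 10·1/120 = 1/12.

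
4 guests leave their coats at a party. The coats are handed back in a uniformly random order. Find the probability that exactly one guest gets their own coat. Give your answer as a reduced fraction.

1/3

Choose which one is fixed: C(4,1) = 4 ways.
The remaining 3 must have no fixed point: D(3) = 2.
P = 4·2/24 = 1/3.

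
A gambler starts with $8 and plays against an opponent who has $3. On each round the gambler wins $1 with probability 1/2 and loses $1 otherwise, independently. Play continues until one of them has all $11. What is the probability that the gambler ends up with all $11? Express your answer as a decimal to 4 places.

With a fair step, P(i) = ½P(i−1) + ½P(i+1) with P(0)=0, P(11)=1 has the linear solution P(i) = i/11.
P(8) = 8/11 ≈ 0.7273.

0.7273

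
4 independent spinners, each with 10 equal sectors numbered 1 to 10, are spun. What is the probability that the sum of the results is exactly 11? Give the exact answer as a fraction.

3/250

There are 10^4 = 10000 equally likely outcomes.
The number of ordered 4-tuples from {1,…,10} summing to 11 is 120.
P(sum = 11) = 120/10000 = 3/250.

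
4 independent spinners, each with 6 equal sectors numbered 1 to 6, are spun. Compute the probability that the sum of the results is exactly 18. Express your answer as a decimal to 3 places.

0.062

There are 6^4 = 1296 equally likely outcomes.
The number of ordered 4-tuples from {1,…,6} summing to 18 is 80.
P(sum = 18) = 80/1296 = 5/81 ≈ 0.062.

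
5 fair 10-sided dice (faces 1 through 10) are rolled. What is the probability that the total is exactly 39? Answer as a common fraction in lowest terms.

There are 10^5 = 100000 equally likely outcomes.
The number of ordered 5-tuples from {1,…,10} summing to 39 is 1340.
P(sum = 39) = 1340/100000 = 67/5000.

67/5000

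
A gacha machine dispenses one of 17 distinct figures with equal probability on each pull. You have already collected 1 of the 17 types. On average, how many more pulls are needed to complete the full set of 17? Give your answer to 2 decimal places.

Starting from 1 distinct type, each trial gives a new one with probability (17−i)/17 when i types are held, so the wait for the next new type is 17/(17−i).
E = 17/16 + 17/15 + 17/14 + 17/13 + 17/12 + 17/11 + 17/10 + 17/9 + 17/8 + 17/7 + 17/6 + 17/5 + 17/4 + 17/3 + 17/2 + 17/1 = 41421503/720720 ≈ 57.47.

57.47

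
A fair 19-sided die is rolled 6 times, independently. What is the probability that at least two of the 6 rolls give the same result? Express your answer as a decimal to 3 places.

P(all 6 different) = 19/19 · 18/19 · ··· · 14/19 ≈ 0.415.
P(at least two equal) = 1 − 0.415 = 0.585.

0.585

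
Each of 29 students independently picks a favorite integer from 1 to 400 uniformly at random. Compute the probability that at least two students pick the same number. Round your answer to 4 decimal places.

0.6465

It's easier to compute the probability that all 29 are distinct.
P(all distinct) = 400/400 · 399/400 · ··· · 372/400 ≈ 0.3535.
So the probability of at least one match is 1 − 0.3535 = 0.6465.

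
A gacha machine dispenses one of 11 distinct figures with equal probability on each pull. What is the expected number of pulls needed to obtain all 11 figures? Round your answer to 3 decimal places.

After i distinct types are collected, each trial gives a new one with probability (11−i)/11, so the expected wait for the next new type is 11/(11−i).
E = 11/11 + 11/10 + 11/9 + 11/8 + 11/7 + 11/6 + 11/5 + 11/4 + 11/3 + 11/2 + 11/1 = 83711/2520 ≈ 33.219.

33.219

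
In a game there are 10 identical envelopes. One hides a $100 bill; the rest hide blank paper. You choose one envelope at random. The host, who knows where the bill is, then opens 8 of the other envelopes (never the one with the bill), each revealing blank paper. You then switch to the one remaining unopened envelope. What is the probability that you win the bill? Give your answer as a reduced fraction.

Your original envelope holds the bill with probability 1/10, so the other 9 collectively hold it with probability 9/10.
The host can always find 8 empty envelopes to open, so the reveals don't change that 9/10; it is now spread over the 1 remaining unopened envelope.
P(win by switching) = (9/10) · (1/1) = 9/10.

9/10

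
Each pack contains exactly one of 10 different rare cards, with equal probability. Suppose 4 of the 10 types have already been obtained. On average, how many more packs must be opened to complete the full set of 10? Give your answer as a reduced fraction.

49/2

Starting from 4 distinct types, each trial gives a new one with probability (10−i)/10 when i types are held, so the wait for the next new type is 10/(10−i).
E = 10/6 + 10/5 + 10/4 + 10/3 + 10/2 + 10/1 = 49/2.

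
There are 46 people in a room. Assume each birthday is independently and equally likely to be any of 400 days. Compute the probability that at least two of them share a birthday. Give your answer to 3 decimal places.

0.932

It's easier to compute the probability that all 46 are distinct.
P(all distinct) = 400/400 · 399/400 · ··· · 355/400 ≈ 0.068.
So the probability of at least one match is 1 − 0.068 = 0.932.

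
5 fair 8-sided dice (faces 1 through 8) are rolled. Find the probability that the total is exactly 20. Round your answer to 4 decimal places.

0.0679

There are 8^5 = 32768 equally likely outcomes.
The number of ordered 5-tuples from {1,…,8} summing to 20 is 2226.
P(sum = 20) = 2226/32768 = 1113/16384 ≈ 0.0679.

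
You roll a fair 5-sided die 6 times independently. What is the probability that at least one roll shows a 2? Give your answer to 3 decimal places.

0.738

P(no roll shows a 2) = (4/5)^6 ≈ 0.262.
P(at least one) = 1 − 0.262 = 0.738.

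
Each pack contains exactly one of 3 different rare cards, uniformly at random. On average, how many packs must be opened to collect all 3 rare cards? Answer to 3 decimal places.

After i distinct types are collected, each trial gives a new one with probability (3−i)/3, so the expected wait for the next new type is 3/(3−i).
E = 3/3 + 3/2 + 3/1 = 11/2 ≈ 5.500.

5.500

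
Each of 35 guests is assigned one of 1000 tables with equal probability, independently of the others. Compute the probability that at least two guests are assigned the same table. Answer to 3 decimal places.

0.452

It's easier to compute the probability that all 35 are distinct.
P(all distinct) = 1000/1000 · 999/1000 · ··· · 966/1000 ≈ 0.548.
So the probability of at least one match is 1 − 0.548 = 0.452.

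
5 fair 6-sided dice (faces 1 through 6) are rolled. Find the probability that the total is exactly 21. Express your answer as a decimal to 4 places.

There are 6^5 = 7776 equally likely outcomes.
The number of ordered 5-tuples from {1,…,6} summing to 21 is 540.
P(sum = 21) = 540/7776 = 5/72 ≈ 0.0694.

0.0694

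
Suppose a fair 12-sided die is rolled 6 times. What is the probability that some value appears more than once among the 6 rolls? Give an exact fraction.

1343/1728

P(all 6 different) = 12/12 · 11/12 · ··· · 7/12 = 385/1728.
P(at least two equal) = 1 − 385/1728 = 1343/1728.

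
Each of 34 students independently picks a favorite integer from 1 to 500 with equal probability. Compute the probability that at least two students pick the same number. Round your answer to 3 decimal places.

0.683

It's easier to compute the probability that all 34 are distinct.
P(all distinct) = 500/500 · 499/500 · ··· · 467/500 ≈ 0.317.
So the probability of at least one match is 1 − 0.317 = 0.683.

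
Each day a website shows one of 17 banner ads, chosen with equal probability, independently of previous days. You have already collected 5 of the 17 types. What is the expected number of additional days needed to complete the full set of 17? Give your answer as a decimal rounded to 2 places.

Starting from 5 distinct types, each trial gives a new one with probability (17−i)/17 when i types are held, so the wait for the next new type is 17/(17−i).
E = 17/12 + 17/11 + 17/10 + 17/9 + 17/8 + 17/7 + 17/6 + 17/5 + 17/4 + 17/3 + 17/2 + 17/1 = 1462357/27720 ≈ 52.75.

52.75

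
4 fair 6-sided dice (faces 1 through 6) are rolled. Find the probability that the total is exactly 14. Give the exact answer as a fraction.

73/648

There are 6^4 = 1296 equally likely outcomes.
The number of ordered 4-tuples from {1,…,6} summing to 14 is 146.
P(sum = 14) = 146/1296 = 73/648.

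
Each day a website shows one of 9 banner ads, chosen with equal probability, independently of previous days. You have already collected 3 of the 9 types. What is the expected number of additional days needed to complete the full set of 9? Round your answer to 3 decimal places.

22.050

Starting from 3 distinct types, each trial gives a new one with probability (9−i)/9 when i types are held, so the wait for the next new type is 9/(9−i).
E = 9/6 + 9/5 + 9/4 + 9/3 + 9/2 + 9/1 = 441/20 ≈ 22.050.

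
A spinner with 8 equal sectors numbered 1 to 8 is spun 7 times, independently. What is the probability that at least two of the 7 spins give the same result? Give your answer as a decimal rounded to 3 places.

P(all 7 different) = 8/8 · 7/8 · ··· · 2/8 ≈ 0.019.
P(at least two equal) = 1 − 0.019 = 0.981.

0.981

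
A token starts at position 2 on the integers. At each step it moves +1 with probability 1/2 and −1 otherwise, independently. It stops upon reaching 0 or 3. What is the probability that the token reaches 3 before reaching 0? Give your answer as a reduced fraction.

2/3

With a fair step, P(i) = ½P(i−1) + ½P(i+1) with P(0)=0, P(3)=1 has the linear solution P(i) = i/3.
P(2) = 2/3.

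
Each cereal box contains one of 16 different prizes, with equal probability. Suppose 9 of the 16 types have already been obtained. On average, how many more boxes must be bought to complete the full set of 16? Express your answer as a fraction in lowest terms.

Starting from 9 distinct types, each trial gives a new one with probability (16−i)/16 when i types are held, so the wait for the next new type is 16/(16−i).
E = 16/7 + 16/6 + 16/5 + 16/4 + 16/3 + 16/2 + 16/1 = 1452/35.

1452/35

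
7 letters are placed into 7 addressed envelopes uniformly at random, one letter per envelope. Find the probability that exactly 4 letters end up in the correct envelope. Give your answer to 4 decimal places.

0.0139

Choose which 4 of the 7 are fixed: C(7,4) = 35 ways.
The remaining 3 must have no fixed point: D(3) = 2.
P = 35·2/5040 = 1/72 ≈ 0.0139.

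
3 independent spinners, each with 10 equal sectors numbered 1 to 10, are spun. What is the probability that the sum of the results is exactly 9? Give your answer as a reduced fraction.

There are 10^3 = 1000 equally likely outcomes.
The number of ordered 3-tuples from {1,…,10} summing to 9 is 28.
P(sum = 9) = 28/1000 = 7/250.

7/250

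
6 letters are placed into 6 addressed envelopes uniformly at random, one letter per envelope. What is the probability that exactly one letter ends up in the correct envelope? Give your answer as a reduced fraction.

Choose which one is fixed: C(6,1) = 6 ways.
The remaining 5 must have no fixed point: D(5) = 44.
P = 6·44/720 = 11/30.

11/30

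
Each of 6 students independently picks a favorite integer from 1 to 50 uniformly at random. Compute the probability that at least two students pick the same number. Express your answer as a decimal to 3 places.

It's easier to compute the probability that all 6 are distinct.
P(all distinct) = 50/50 · 49/50 · ··· · 45/50 ≈ 0.732.
So the probability of at least one match is 1 − 0.732 = 0.268.

0.268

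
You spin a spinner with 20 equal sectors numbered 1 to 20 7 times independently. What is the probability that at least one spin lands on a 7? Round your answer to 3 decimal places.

0.302

P(no spin lands on a 7) = (19/20)^7 ≈ 0.698.
P(at least one) = 1 − 0.698 = 0.302.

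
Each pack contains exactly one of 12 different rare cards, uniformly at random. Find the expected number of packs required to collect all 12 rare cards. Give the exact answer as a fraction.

86021/2310

After i distinct types are collected, each trial gives a new one with probability (12−i)/12, so the expected wait for the next new type is 12/(12−i).
E = 12/12 + 12/11 + 12/10 + 12/9 + 12/8 + 12/7 + 12/6 + 12/5 + 12/4 + 12/3 + 12/2 + 12/1 = 86021/2310.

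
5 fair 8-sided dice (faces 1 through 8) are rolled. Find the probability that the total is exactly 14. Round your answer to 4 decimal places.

There are 8^5 = 32768 equally likely outcomes.
The number of ordered 5-tuples from {1,…,8} summing to 14 is 690.
P(sum = 14) = 690/32768 = 345/16384 ≈ 0.0211.

0.0211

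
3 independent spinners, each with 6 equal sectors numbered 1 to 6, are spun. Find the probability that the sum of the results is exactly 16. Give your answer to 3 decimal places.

0.028

There are 6^3 = 216 equally likely outcomes.
The number of ordered 3-tuples from {1,…,6} summing to 16 is 6.
P(sum = 16) = 6/216 = 1/36 ≈ 0.028.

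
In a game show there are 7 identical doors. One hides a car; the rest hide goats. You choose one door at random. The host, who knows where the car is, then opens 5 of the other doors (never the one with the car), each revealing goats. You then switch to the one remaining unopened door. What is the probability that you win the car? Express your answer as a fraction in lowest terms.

6/7

Your original door holds the car with probability 1/7, so the other 6 collectively hold it with probability 6/7.
The host can always find 5 empty doors to open, so the reveals don't change that 6/7; it is now spread over the 1 remaining unopened door.
P(win by switching) = (6/7) · (1/1) = 6/7.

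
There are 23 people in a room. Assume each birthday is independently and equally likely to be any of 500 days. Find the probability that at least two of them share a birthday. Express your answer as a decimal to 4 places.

It's easier to compute the probability that all 23 are distinct.
P(all distinct) = 500/500 · 499/500 · ··· · 478/500 ≈ 0.5982.
So the probability of at least one match is 1 − 0.5982 = 0.4018.

0.4018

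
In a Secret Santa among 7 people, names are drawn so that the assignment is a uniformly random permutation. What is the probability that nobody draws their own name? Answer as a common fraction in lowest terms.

This is the derangement probability: permutations of 7 with no fixed point.
D(7) = 7! · (1 − 1/1! + 1/2! − ··· + (−1)^7/7!) = 1854.
P = 1854/5040 = 103/280.

103/280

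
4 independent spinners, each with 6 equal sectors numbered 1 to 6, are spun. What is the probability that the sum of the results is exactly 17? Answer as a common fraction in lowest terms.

There are 6^4 = 1296 equally likely outcomes.
The number of ordered 4-tuples from {1,…,6} summing to 17 is 104.
P(sum = 17) = 104/1296 = 13/162.

13/162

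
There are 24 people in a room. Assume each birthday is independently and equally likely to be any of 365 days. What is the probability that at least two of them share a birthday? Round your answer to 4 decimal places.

It's easier to compute the probability that all 24 are distinct.
P(all distinct) = 365/365 · 364/365 · ··· · 342/365 ≈ 0.4617.
So the probability of at least one match is 1 − 0.4617 = 0.5383.

0.5383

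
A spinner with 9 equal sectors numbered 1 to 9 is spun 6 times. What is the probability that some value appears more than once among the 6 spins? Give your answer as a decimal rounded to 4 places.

P(all 6 different) = 9/9 · 8/9 · ··· · 4/9 ≈ 0.1138.
P(at least two equal) = 1 − 0.1138 = 0.8862.

0.8862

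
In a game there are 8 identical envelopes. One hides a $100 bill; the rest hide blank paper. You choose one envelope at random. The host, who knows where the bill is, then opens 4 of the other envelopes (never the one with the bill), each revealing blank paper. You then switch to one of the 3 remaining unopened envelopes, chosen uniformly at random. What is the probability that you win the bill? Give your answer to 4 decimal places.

Your original envelope holds the bill with probability 1/8, so the other 7 collectively hold it with probability 7/8.
The host can always find 4 empty envelopes to open, so the reveals don't change that 7/8; it is now spread over the 3 remaining unopened envelopes.
P(win by switching) = (7/8) · (1/3) = 7/24 ≈ 0.2917.

0.2917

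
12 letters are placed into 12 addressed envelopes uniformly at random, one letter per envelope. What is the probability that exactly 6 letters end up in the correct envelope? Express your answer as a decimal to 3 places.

Choose which 6 of the 12 are fixed: C(12,6) = 924 ways.
The remaining 6 must have no fixed point: D(6) = 265.
P = 924·265/479001600 = 53/103680 ≈ 0.001.

0.001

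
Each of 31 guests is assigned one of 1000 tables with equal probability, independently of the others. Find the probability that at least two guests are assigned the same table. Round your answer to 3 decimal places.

It's easier to compute the probability that all 31 are distinct.
P(all distinct) = 1000/1000 · 999/1000 · ··· · 970/1000 ≈ 0.625.
So the probability of at least one match is 1 − 0.625 = 0.375.

0.375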